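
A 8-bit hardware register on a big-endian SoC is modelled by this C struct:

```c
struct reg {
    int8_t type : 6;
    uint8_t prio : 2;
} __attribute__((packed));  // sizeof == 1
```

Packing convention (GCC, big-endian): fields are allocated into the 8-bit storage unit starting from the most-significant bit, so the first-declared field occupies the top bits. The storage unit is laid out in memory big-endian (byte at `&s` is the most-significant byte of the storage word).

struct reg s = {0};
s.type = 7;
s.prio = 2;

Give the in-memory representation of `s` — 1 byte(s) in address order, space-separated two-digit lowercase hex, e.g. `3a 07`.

1e

[2+:6] type=7 & 0x3f = 0x7; word=0x1c
[0+:2] prio=2 & 0x3 = 0x2; word=0x1e
word = 0x1e → big-endian bytes:
  [0]=0x1e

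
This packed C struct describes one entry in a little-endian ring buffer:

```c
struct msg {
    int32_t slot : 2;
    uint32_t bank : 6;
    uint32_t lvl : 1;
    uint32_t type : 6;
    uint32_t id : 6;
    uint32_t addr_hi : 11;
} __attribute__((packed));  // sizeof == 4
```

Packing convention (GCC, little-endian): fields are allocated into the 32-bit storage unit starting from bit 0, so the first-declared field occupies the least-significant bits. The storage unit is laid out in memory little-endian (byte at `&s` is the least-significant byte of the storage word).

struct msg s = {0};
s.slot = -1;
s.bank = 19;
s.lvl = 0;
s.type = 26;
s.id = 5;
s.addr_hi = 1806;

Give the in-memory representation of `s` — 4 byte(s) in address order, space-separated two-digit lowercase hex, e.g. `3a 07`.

slot:2 = -1 → 0x3 << 0 → word 0x00000003
bank:6 = 19 → 0x13 << 2 → word 0x0000004f
lvl:1 = 0 → 0x0 << 8 → word 0x0000004f
type:6 = 26 → 0x1a << 9 → word 0x0000344f
id:6 = 5 → 0x5 << 15 → word 0x0002b44f
addr_hi:11 = 1806 → 0x70e << 21 → word 0xe1c2b44f
word = 0xe1c2b44f → little-endian bytes:
  [0]=0x4f  [1]=0xb4  [2]=0xc2  [3]=0xe1

4f b4 c2 e1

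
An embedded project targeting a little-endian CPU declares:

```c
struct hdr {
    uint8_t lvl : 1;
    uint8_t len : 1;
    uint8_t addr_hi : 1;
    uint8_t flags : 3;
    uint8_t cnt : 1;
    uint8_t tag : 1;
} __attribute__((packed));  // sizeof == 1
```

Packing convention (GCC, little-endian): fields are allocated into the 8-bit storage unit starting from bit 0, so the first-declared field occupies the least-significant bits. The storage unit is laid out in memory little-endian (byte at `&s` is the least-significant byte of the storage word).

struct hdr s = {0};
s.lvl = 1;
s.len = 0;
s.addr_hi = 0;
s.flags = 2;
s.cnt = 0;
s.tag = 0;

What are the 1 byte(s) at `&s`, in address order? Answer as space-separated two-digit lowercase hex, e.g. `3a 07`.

lvl (1b) val=1 bits=0x1 at bit 0: 0x01
len (1b) val=0 bits=0x0 at bit 1: 0x01
addr_hi (1b) val=0 bits=0x0 at bit 2: 0x01
flags (3b) val=2 bits=0x2 at bit 3: 0x11
cnt (1b) val=0 bits=0x0 at bit 6: 0x11
tag (1b) val=0 bits=0x0 at bit 7: 0x11
word = 0x11 → little-endian bytes:
  [0]=0x11

11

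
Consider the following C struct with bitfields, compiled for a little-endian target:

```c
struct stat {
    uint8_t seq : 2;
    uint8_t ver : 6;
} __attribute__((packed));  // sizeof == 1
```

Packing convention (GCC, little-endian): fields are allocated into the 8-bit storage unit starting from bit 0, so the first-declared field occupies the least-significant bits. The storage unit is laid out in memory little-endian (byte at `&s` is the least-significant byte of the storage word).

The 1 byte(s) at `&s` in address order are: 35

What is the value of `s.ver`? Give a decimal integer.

[0]=0x35 (little-endian) → word 0x35
seq [0+:2] = (word>>0) & 0x3 = 1
ver [2+:6] = (word>>2) & 0x3f = 13  ←

13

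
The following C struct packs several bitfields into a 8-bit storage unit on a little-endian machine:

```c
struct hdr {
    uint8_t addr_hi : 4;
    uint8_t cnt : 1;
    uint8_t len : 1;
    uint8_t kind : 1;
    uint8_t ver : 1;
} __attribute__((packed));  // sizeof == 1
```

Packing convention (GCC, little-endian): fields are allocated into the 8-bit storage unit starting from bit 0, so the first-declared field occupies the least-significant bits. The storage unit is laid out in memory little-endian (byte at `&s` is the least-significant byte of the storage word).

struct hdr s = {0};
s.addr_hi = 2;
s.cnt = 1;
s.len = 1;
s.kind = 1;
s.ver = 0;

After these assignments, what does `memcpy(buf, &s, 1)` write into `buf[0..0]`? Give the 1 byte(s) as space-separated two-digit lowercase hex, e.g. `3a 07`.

addr_hi:4 = 2 → 0x2 << 0 → word 0x02
cnt:1 = 1 → 0x1 << 4 → word 0x12
len:1 = 1 → 0x1 << 5 → word 0x32
kind:1 = 1 → 0x1 << 6 → word 0x72
ver:1 = 0 → 0x0 << 7 → word 0x72
word = 0x72 → little-endian bytes:
  [0]=0x72

72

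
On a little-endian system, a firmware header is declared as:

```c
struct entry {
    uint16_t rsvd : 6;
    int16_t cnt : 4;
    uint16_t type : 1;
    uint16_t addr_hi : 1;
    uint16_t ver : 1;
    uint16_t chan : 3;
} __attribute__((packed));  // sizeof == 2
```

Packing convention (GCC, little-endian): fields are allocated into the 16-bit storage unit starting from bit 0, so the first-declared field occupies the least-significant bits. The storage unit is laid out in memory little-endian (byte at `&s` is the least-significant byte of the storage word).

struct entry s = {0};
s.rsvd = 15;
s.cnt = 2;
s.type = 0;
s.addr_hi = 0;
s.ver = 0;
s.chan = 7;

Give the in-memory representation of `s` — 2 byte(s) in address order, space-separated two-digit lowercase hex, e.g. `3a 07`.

8f e0

rsvd (6b) val=15 bits=0xf at bit 0: 0x000f
cnt (4b) val=2 bits=0x2 at bit 6: 0x008f
type (1b) val=0 bits=0x0 at bit 10: 0x008f
addr_hi (1b) val=0 bits=0x0 at bit 11: 0x008f
ver (1b) val=0 bits=0x0 at bit 12: 0x008f
chan (3b) val=7 bits=0x7 at bit 13: 0xe08f
word = 0xe08f → little-endian bytes:
  [0]=0x8f  [1]=0xe0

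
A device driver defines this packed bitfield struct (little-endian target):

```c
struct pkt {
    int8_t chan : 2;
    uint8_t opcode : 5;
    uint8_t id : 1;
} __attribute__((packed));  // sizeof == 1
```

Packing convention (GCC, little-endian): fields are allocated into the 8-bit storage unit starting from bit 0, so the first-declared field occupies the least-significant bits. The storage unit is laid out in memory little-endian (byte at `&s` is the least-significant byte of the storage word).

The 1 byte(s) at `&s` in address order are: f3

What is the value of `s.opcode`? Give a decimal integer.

28

[0]=0xf3 (little-endian) → word 0xf3
chan:2 @ bit 0 → (0xf3>>0)&0x3 = 0x3
opcode:5 @ bit 2 → (0xf3>>2)&0x1f = 0x1c  ←
id:1 @ bit 7 → (0xf3>>7)&0x1 = 0x1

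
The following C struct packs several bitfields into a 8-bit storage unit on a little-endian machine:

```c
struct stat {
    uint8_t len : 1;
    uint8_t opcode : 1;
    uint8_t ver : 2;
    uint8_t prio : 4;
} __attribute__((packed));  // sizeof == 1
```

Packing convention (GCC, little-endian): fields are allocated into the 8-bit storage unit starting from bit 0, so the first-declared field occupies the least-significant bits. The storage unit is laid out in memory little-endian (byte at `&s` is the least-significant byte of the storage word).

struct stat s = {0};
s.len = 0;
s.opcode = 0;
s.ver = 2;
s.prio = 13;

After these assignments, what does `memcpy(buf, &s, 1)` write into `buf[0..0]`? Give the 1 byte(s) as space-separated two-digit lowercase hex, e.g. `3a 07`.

len:1 = 0 → 0x0 << 0 → word 0x00
opcode:1 = 0 → 0x0 << 1 → word 0x00
ver:2 = 2 → 0x2 << 2 → word 0x08
prio:4 = 13 → 0xd << 4 → word 0xd8
word = 0xd8 → little-endian bytes:
  [0]=0xd8

d8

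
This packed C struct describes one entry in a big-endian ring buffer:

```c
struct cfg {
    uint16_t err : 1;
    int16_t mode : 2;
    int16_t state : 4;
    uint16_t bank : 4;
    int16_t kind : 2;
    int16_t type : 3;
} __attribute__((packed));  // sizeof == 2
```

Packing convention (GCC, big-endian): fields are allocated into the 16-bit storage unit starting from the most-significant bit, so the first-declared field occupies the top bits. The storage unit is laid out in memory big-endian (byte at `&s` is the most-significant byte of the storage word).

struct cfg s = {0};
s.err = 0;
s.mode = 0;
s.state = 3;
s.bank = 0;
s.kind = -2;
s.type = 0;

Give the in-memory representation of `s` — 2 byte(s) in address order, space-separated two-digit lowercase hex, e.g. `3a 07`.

err:1 = 0 → 0x0 << 15 → word 0x0000
mode:2 = 0 → 0x0 << 13 → word 0x0000
state:4 = 3 → 0x3 << 9 → word 0x0600
bank:4 = 0 → 0x0 << 5 → word 0x0600
kind:2 = -2 → 0x2 << 3 → word 0x0610
type:3 = 0 → 0x0 << 0 → word 0x0610
word = 0x0610 → big-endian bytes:
  [0]=0x06  [1]=0x10

06 10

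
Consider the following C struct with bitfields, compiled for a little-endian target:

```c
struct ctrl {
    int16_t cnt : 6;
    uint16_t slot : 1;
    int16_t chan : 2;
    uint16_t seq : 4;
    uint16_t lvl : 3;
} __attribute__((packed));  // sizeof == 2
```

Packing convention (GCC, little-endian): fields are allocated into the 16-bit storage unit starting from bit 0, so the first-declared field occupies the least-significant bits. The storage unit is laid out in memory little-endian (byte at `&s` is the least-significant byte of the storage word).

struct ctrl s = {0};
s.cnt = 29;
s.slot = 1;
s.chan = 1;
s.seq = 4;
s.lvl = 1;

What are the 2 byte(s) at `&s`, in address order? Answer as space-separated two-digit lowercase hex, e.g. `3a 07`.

cnt:6 = 29 → 0x1d << 0 → word 0x001d
slot:1 = 1 → 0x1 << 6 → word 0x005d
chan:2 = 1 → 0x1 << 7 → word 0x00dd
seq:4 = 4 → 0x4 << 9 → word 0x08dd
lvl:3 = 1 → 0x1 << 13 → word 0x28dd
word = 0x28dd → little-endian bytes:
  [0]=0xdd  [1]=0x28

dd 28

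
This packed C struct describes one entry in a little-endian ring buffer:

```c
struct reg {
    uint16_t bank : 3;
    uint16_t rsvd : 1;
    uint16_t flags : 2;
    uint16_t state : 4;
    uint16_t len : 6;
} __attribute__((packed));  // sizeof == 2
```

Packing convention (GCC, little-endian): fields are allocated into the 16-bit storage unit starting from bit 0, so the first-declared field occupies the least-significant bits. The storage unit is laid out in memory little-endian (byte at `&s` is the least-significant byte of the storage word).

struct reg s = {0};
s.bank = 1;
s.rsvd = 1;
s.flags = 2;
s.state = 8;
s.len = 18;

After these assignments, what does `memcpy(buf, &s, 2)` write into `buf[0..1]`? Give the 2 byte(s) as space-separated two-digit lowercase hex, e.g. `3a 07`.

29 4a

bank (3b) val=1 bits=0x1 at bit 0: 0x0001
rsvd (1b) val=1 bits=0x1 at bit 3: 0x0009
flags (2b) val=2 bits=0x2 at bit 4: 0x0029
state (4b) val=8 bits=0x8 at bit 6: 0x0229
len (6b) val=18 bits=0x12 at bit 10: 0x4a29
word = 0x4a29 → little-endian bytes:
  [0]=0x29  [1]=0x4a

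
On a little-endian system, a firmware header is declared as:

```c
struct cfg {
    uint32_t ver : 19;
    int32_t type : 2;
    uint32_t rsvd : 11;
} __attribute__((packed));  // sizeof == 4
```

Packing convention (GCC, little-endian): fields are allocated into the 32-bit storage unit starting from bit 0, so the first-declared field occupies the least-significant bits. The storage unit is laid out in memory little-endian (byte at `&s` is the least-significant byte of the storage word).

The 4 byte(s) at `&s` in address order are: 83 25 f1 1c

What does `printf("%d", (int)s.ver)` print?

75139

[0]=0x83 [1]=0x25 [2]=0xf1 [3]=0x1c (little-endian) → word 0x1cf12583
ver [0+:19] = (word>>0) & 0x7ffff = 75139  ←
type [19+:2] = (word>>19) & 0x3 = 2
rsvd [21+:11] = (word>>21) & 0x7ff = 231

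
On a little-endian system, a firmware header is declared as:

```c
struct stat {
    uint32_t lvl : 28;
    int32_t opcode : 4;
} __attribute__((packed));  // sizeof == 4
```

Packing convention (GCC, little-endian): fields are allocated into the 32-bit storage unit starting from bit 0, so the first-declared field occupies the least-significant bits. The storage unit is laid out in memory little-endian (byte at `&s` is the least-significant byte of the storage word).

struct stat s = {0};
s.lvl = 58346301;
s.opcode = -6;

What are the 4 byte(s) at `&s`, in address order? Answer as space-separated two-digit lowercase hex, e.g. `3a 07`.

lvl (28b) val=58346301 bits=0x37a4b3d at bit 0: 0x037a4b3d
opcode (4b) val=-6 bits=0xa at bit 28: 0xa37a4b3d
word = 0xa37a4b3d → little-endian bytes:
  [0]=0x3d  [1]=0x4b  [2]=0x7a  [3]=0xa3

3d 4b 7a a3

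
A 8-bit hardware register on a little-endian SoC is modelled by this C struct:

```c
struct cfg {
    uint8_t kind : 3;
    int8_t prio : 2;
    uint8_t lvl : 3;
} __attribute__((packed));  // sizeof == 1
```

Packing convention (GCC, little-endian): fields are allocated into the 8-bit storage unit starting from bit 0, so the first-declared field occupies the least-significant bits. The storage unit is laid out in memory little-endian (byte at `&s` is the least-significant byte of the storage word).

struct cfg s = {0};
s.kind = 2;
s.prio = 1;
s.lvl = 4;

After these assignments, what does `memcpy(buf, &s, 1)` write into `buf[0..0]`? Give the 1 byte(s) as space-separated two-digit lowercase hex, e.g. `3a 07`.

8a

kind (3b) val=2 bits=0x2 at bit 0: 0x02
prio (2b) val=1 bits=0x1 at bit 3: 0x0a
lvl (3b) val=4 bits=0x4 at bit 5: 0x8a
word = 0x8a → little-endian bytes:
  [0]=0x8a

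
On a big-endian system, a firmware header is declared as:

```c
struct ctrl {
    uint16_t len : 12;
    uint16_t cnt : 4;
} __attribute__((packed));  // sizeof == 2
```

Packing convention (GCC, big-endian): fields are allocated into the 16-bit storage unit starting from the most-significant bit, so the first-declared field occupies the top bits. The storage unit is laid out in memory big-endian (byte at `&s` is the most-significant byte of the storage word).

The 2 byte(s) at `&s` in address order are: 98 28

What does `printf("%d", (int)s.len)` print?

2434

[0]=0x98 [1]=0x28 (big-endian) → word 0x9828
len [4+:12] = (word>>4) & 0xfff = 2434  ←
cnt [0+:4] = (word>>0) & 0xf = 8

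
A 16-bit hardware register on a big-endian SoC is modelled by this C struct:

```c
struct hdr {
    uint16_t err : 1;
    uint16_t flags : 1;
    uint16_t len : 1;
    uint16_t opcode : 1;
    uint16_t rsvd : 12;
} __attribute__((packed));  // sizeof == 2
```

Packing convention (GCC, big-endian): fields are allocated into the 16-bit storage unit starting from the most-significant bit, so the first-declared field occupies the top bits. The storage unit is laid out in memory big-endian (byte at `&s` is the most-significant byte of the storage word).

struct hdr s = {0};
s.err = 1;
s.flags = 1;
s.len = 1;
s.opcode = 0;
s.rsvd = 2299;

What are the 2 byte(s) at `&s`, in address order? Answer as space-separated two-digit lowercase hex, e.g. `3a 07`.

e8 fb

[15+:1] err=1 & 0x1 = 0x1; word=0x8000
[14+:1] flags=1 & 0x1 = 0x1; word=0xc000
[13+:1] len=1 & 0x1 = 0x1; word=0xe000
[12+:1] opcode=0 & 0x1 = 0x0; word=0xe000
[0+:12] rsvd=2299 & 0xfff = 0x8fb; word=0xe8fb
word = 0xe8fb → big-endian bytes:
  [0]=0xe8  [1]=0xfb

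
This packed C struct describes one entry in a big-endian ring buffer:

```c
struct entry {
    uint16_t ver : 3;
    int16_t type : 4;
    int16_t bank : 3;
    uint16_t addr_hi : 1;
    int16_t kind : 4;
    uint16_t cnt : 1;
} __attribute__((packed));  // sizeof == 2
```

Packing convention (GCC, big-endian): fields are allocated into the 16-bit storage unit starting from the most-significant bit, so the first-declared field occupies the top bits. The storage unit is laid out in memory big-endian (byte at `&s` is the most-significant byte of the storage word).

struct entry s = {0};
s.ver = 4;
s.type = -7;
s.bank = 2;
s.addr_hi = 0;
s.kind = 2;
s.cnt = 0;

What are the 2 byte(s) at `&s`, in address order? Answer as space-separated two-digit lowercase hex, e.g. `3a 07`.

[13+:3] ver=4 & 0x7 = 0x4; word=0x8000
[9+:4] type=-7 & 0xf = 0x9; word=0x9200
[6+:3] bank=2 & 0x7 = 0x2; word=0x9280
[5+:1] addr_hi=0 & 0x1 = 0x0; word=0x9280
[1+:4] kind=2 & 0xf = 0x2; word=0x9284
[0+:1] cnt=0 & 0x1 = 0x0; word=0x9284
word = 0x9284 → big-endian bytes:
  [0]=0x92  [1]=0x84

92 84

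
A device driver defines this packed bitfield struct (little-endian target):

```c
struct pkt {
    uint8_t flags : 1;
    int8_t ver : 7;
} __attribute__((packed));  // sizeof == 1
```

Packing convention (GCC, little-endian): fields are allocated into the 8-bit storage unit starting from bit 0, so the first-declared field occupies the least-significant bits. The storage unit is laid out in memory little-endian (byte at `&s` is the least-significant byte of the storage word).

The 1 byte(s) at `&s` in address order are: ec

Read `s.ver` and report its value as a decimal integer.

[0]=0xec (little-endian) → word 0xec
flags:1 @ bit 0 → (0xec>>0)&0x1 = 0x0
ver:7 @ bit 1 → (0xec>>1)&0x7f = 0x76  ←
ver signed 7b, MSB=1: 118 - 128 = -10

-10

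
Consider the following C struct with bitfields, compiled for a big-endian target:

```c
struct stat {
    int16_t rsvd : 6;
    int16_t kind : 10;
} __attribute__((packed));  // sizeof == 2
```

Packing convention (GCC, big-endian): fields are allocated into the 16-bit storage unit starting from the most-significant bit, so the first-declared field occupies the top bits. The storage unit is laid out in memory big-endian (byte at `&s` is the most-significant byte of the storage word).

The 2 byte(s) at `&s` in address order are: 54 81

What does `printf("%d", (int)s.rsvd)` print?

21

[0]=0x54 [1]=0x81 (big-endian) → word 0x5481
rsvd:6 @ bit 10 → (0x5481>>10)&0x3f = 0x15  ←
kind:10 @ bit 0 → (0x5481>>0)&0x3ff = 0x81
rsvd signed 6b, MSB=0: value = 21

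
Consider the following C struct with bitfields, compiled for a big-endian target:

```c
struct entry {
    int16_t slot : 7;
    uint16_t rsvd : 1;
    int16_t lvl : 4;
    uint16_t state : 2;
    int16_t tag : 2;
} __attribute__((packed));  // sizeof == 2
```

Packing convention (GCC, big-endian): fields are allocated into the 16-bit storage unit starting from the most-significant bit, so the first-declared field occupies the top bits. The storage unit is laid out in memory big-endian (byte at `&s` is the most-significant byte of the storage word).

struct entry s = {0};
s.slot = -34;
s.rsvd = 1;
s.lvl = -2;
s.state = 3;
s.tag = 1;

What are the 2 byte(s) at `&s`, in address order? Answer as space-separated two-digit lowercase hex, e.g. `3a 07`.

bd ed

slot (7b) val=-34 bits=0x5e at bit 9: 0xbc00
rsvd (1b) val=1 bits=0x1 at bit 8: 0xbd00
lvl (4b) val=-2 bits=0xe at bit 4: 0xbde0
state (2b) val=3 bits=0x3 at bit 2: 0xbdec
tag (2b) val=1 bits=0x1 at bit 0: 0xbded
word = 0xbded → big-endian bytes:
  [0]=0xbd  [1]=0xed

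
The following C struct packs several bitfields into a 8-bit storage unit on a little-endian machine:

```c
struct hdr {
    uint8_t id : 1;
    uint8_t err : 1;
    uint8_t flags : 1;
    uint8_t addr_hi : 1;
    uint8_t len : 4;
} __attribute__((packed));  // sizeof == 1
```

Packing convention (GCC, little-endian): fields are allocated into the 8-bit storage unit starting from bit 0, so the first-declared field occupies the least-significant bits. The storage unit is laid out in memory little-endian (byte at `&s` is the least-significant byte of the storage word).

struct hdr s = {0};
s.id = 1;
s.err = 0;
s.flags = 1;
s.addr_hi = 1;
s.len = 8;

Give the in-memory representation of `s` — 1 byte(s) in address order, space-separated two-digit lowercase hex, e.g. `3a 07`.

8d

id:1 = 1 → 0x1 << 0 → word 0x01
err:1 = 0 → 0x0 << 1 → word 0x01
flags:1 = 1 → 0x1 << 2 → word 0x05
addr_hi:1 = 1 → 0x1 << 3 → word 0x0d
len:4 = 8 → 0x8 << 4 → word 0x8d
word = 0x8d → little-endian bytes:
  [0]=0x8d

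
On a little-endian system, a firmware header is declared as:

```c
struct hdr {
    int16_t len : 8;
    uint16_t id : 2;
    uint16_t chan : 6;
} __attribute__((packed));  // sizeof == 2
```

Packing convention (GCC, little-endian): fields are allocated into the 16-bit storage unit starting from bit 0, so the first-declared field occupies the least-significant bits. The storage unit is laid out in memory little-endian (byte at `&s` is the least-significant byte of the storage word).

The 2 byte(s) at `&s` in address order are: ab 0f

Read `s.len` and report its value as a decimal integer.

[0]=0xab [1]=0x0f (little-endian) → word 0x0fab
len:8 @ bit 0 → (0x0fab>>0)&0xff = 0xab  ←
id:2 @ bit 8 → (0x0fab>>8)&0x3 = 0x3
chan:6 @ bit 10 → (0x0fab>>10)&0x3f = 0x3
len signed 8b, MSB=1: 171 - 256 = -85

-85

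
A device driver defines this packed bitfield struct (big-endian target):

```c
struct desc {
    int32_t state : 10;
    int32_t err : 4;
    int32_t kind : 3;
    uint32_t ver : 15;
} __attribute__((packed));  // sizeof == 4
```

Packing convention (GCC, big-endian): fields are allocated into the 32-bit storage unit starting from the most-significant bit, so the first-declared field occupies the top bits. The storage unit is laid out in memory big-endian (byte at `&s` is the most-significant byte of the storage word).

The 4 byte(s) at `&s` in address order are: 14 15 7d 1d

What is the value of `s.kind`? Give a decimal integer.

[0]=0x14 [1]=0x15 [2]=0x7d [3]=0x1d (big-endian) → word 0x14157d1d
state:10 @ bit 22 → (0x14157d1d>>22)&0x3ff = 0x50
err:4 @ bit 18 → (0x14157d1d>>18)&0xf = 0x5
kind:3 @ bit 15 → (0x14157d1d>>15)&0x7 = 0x2  ←
ver:15 @ bit 0 → (0x14157d1d>>0)&0x7fff = 0x7d1d
kind signed 3b, MSB=0: value = 2

2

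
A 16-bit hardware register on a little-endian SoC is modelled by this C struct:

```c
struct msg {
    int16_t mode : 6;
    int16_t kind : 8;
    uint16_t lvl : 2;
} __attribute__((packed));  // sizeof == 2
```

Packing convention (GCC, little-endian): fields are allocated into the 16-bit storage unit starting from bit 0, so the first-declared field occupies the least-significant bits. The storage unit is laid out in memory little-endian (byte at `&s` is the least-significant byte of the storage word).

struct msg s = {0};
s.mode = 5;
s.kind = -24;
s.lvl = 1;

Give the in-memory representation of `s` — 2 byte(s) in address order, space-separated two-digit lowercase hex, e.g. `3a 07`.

[0+:6] mode=5 & 0x3f = 0x5; word=0x0005
[6+:8] kind=-24 & 0xff = 0xe8; word=0x3a05
[14+:2] lvl=1 & 0x3 = 0x1; word=0x7a05
word = 0x7a05 → little-endian bytes:
  [0]=0x05  [1]=0x7a

05 7a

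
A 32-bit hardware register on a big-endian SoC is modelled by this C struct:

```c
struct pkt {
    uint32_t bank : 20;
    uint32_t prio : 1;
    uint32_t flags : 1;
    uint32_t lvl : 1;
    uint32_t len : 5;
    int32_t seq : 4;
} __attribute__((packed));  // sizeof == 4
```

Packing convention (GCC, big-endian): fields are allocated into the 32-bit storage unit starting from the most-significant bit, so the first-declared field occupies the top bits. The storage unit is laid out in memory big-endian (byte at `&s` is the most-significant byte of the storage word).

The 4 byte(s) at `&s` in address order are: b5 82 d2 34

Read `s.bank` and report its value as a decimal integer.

[0]=0xb5 [1]=0x82 [2]=0xd2 [3]=0x34 (big-endian) → word 0xb582d234
bank [12+:20] = (word>>12) & 0xfffff = 743469  ←
prio [11+:1] = (word>>11) & 0x1 = 0
flags [10+:1] = (word>>10) & 0x1 = 0
lvl [9+:1] = (word>>9) & 0x1 = 1
len [4+:5] = (word>>4) & 0x1f = 3
seq [0+:4] = (word>>0) & 0xf = 4

743469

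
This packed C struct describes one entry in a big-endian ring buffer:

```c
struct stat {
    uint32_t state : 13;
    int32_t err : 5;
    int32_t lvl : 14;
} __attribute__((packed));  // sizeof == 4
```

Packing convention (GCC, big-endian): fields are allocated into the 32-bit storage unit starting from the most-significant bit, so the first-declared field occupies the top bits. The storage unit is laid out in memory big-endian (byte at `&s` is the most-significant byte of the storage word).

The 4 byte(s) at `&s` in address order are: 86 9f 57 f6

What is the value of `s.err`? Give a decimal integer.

-3

[0]=0x86 [1]=0x9f [2]=0x57 [3]=0xf6 (big-endian) → word 0x869f57f6
state:13 @ bit 19 → (0x869f57f6>>19)&0x1fff = 0x10d3
err:5 @ bit 14 → (0x869f57f6>>14)&0x1f = 0x1d  ←
lvl:14 @ bit 0 → (0x869f57f6>>0)&0x3fff = 0x17f6
err signed 5b, MSB=1: 29 - 32 = -3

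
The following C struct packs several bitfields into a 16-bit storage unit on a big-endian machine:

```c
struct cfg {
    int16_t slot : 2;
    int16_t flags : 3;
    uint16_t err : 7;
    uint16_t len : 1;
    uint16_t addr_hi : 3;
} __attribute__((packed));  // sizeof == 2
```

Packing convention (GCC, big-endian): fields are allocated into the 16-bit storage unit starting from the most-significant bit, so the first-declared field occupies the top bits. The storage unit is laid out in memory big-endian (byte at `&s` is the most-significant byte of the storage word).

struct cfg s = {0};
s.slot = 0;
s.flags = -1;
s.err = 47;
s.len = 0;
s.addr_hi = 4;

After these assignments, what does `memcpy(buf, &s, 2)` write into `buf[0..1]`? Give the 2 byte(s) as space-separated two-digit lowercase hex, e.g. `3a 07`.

[14+:2] slot=0 & 0x3 = 0x0; word=0x0000
[11+:3] flags=-1 & 0x7 = 0x7; word=0x3800
[4+:7] err=47 & 0x7f = 0x2f; word=0x3af0
[3+:1] len=0 & 0x1 = 0x0; word=0x3af0
[0+:3] addr_hi=4 & 0x7 = 0x4; word=0x3af4
word = 0x3af4 → big-endian bytes:
  [0]=0x3a  [1]=0xf4

3a f4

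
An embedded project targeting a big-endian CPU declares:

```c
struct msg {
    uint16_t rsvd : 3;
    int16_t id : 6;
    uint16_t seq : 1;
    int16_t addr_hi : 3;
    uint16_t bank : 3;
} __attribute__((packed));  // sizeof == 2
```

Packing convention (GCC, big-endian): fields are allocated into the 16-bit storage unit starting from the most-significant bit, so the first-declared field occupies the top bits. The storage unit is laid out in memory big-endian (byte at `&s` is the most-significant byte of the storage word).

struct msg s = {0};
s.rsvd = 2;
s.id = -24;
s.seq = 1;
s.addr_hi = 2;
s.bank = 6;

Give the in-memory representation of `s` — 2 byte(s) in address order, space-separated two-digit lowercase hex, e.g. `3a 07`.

[13+:3] rsvd=2 & 0x7 = 0x2; word=0x4000
[7+:6] id=-24 & 0x3f = 0x28; word=0x5400
[6+:1] seq=1 & 0x1 = 0x1; word=0x5440
[3+:3] addr_hi=2 & 0x7 = 0x2; word=0x5450
[0+:3] bank=6 & 0x7 = 0x6; word=0x5456
word = 0x5456 → big-endian bytes:
  [0]=0x54  [1]=0x56

54 56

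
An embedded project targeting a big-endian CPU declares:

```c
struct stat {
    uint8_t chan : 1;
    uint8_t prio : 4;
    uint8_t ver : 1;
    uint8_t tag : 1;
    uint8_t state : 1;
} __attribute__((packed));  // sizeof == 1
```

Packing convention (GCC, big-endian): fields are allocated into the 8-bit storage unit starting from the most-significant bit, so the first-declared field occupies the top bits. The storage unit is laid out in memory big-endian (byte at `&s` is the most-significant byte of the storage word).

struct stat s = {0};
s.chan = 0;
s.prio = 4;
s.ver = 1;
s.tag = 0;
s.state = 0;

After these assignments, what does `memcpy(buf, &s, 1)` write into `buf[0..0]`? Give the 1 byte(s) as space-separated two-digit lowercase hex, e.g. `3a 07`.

24

chan:1 = 0 → 0x0 << 7 → word 0x00
prio:4 = 4 → 0x4 << 3 → word 0x20
ver:1 = 1 → 0x1 << 2 → word 0x24
tag:1 = 0 → 0x0 << 1 → word 0x24
state:1 = 0 → 0x0 << 0 → word 0x24
word = 0x24 → big-endian bytes:
  [0]=0x24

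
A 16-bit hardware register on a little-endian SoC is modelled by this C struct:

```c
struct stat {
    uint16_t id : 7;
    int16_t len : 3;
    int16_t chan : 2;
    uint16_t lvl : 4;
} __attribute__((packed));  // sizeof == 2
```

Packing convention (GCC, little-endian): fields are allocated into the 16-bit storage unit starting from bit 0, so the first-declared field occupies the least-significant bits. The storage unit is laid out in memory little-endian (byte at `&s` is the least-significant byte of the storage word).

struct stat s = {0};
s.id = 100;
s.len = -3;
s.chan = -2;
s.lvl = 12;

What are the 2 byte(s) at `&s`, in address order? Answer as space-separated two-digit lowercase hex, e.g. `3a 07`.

[0+:7] id=100 & 0x7f = 0x64; word=0x0064
[7+:3] len=-3 & 0x7 = 0x5; word=0x02e4
[10+:2] chan=-2 & 0x3 = 0x2; word=0x0ae4
[12+:4] lvl=12 & 0xf = 0xc; word=0xcae4
word = 0xcae4 → little-endian bytes:
  [0]=0xe4  [1]=0xca

e4 ca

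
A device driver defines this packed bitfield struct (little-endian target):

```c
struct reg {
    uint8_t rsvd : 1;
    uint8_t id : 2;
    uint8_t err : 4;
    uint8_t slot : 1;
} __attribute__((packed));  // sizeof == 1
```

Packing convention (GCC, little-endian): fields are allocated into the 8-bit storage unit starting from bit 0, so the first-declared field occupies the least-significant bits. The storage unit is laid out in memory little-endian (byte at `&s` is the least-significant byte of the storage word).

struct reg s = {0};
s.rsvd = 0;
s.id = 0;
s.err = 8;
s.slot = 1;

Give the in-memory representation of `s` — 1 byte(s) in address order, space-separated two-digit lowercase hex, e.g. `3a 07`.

c0

rsvd:1 = 0 → 0x0 << 0 → word 0x00
id:2 = 0 → 0x0 << 1 → word 0x00
err:4 = 8 → 0x8 << 3 → word 0x40
slot:1 = 1 → 0x1 << 7 → word 0xc0
word = 0xc0 → little-endian bytes:
  [0]=0xc0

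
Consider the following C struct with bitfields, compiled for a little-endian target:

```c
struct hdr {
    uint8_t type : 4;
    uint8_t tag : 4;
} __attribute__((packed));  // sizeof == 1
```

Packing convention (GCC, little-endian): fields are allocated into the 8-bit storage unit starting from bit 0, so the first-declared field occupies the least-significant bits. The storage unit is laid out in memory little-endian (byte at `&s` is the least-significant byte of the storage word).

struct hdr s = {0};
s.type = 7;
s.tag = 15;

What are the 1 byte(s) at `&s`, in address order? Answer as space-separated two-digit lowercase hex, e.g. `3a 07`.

f7

[0+:4] type=7 & 0xf = 0x7; word=0x07
[4+:4] tag=15 & 0xf = 0xf; word=0xf7
word = 0xf7 → little-endian bytes:
  [0]=0xf7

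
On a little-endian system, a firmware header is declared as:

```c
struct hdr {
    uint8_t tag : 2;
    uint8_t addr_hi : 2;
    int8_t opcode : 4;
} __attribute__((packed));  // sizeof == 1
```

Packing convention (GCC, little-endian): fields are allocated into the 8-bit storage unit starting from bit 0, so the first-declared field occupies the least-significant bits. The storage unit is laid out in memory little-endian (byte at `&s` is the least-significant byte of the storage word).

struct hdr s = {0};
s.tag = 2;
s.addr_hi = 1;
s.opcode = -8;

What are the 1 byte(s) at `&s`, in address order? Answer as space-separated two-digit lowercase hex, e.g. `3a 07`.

[0+:2] tag=2 & 0x3 = 0x2; word=0x02
[2+:2] addr_hi=1 & 0x3 = 0x1; word=0x06
[4+:4] opcode=-8 & 0xf = 0x8; word=0x86
word = 0x86 → little-endian bytes:
  [0]=0x86

86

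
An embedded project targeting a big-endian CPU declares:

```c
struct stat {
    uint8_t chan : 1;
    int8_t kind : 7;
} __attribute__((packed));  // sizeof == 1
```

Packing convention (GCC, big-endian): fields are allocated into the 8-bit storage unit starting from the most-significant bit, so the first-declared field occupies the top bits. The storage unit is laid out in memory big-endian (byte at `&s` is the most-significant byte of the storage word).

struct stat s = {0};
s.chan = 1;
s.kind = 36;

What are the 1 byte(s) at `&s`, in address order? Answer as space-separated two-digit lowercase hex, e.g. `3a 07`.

a4

chan (1b) val=1 bits=0x1 at bit 7: 0x80
kind (7b) val=36 bits=0x24 at bit 0: 0xa4
word = 0xa4 → big-endian bytes:
  [0]=0xa4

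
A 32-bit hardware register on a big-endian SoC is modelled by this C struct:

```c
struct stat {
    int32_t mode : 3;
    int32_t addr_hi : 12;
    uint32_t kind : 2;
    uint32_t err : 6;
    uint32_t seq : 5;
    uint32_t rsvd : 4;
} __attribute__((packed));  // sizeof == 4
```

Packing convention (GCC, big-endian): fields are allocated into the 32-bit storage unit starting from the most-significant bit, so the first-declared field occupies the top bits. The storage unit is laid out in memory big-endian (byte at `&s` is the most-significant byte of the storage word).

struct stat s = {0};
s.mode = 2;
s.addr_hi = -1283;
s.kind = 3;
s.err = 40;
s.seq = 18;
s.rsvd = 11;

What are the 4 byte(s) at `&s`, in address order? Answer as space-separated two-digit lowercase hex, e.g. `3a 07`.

55 fb d1 2b

mode (3b) val=2 bits=0x2 at bit 29: 0x40000000
addr_hi (12b) val=-1283 bits=0xafd at bit 17: 0x55fa0000
kind (2b) val=3 bits=0x3 at bit 15: 0x55fb8000
err (6b) val=40 bits=0x28 at bit 9: 0x55fbd000
seq (5b) val=18 bits=0x12 at bit 4: 0x55fbd120
rsvd (4b) val=11 bits=0xb at bit 0: 0x55fbd12b
word = 0x55fbd12b → big-endian bytes:
  [0]=0x55  [1]=0xfb  [2]=0xd1  [3]=0x2b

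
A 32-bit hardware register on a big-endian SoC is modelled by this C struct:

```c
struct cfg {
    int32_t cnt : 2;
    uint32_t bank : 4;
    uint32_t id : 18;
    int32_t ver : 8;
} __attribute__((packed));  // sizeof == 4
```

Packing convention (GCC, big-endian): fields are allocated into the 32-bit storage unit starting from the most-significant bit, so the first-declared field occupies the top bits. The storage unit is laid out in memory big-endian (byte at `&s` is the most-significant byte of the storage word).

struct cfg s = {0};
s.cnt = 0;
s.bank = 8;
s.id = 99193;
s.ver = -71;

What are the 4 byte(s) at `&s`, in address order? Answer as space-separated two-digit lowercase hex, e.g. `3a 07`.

[30+:2] cnt=0 & 0x3 = 0x0; word=0x00000000
[26+:4] bank=8 & 0xf = 0x8; word=0x20000000
[8+:18] id=99193 & 0x3ffff = 0x18379; word=0x21837900
[0+:8] ver=-71 & 0xff = 0xb9; word=0x218379b9
word = 0x218379b9 → big-endian bytes:
  [0]=0x21  [1]=0x83  [2]=0x79  [3]=0xb9

21 83 79 b9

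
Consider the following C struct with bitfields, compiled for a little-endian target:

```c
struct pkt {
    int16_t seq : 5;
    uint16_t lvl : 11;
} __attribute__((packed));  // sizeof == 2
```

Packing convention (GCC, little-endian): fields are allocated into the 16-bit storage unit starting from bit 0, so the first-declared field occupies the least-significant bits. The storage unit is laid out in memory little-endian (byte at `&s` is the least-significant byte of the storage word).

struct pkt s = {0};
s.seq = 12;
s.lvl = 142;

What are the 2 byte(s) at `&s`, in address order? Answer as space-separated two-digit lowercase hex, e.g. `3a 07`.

seq:5 = 12 → 0xc << 0 → word 0x000c
lvl:11 = 142 → 0x8e << 5 → word 0x11cc
word = 0x11cc → little-endian bytes:
  [0]=0xcc  [1]=0x11

cc 11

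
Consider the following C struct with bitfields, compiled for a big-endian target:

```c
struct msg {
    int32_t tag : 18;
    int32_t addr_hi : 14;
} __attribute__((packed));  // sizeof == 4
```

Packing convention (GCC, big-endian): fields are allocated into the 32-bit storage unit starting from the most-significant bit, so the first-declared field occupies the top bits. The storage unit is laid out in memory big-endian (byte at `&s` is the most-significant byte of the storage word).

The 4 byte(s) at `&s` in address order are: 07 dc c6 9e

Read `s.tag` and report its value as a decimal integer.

8051

[0]=0x07 [1]=0xdc [2]=0xc6 [3]=0x9e (big-endian) → word 0x07dcc69e
tag [14+:18] = (word>>14) & 0x3ffff = 8051  ←
addr_hi [0+:14] = (word>>0) & 0x3fff = 1694
tag signed 18b, MSB=0: value = 8051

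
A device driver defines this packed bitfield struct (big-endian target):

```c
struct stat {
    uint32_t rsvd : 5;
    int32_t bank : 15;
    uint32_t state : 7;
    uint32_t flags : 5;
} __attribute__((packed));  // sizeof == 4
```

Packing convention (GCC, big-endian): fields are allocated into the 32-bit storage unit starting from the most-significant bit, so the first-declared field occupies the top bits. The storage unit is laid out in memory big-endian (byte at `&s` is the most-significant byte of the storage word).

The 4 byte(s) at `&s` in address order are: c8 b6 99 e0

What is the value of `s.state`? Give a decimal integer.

[0]=0xc8 [1]=0xb6 [2]=0x99 [3]=0xe0 (big-endian) → word 0xc8b699e0
rsvd [27+:5] = (word>>27) & 0x1f = 25
bank [12+:15] = (word>>12) & 0x7fff = 2921
state [5+:7] = (word>>5) & 0x7f = 79  ←
flags [0+:5] = (word>>0) & 0x1f = 0

79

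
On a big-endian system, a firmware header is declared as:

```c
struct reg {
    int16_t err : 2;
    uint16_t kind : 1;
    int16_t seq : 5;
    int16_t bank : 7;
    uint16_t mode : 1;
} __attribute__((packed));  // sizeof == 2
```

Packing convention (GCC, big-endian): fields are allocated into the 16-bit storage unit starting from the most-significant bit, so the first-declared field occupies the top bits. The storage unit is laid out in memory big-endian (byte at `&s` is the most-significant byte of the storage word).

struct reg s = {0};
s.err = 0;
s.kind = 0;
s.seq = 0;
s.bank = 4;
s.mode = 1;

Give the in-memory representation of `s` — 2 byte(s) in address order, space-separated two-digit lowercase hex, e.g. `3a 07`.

err:2 = 0 → 0x0 << 14 → word 0x0000
kind:1 = 0 → 0x0 << 13 → word 0x0000
seq:5 = 0 → 0x0 << 8 → word 0x0000
bank:7 = 4 → 0x4 << 1 → word 0x0008
mode:1 = 1 → 0x1 << 0 → word 0x0009
word = 0x0009 → big-endian bytes:
  [0]=0x00  [1]=0x09

00 09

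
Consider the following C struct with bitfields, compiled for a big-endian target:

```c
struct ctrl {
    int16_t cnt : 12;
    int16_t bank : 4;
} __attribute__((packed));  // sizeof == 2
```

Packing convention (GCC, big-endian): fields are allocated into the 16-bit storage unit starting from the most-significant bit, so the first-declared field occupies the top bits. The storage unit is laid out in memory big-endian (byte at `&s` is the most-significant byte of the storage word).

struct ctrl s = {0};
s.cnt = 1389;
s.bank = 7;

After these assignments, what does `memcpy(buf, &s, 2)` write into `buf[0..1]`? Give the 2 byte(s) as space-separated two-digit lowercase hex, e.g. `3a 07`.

[4+:12] cnt=1389 & 0xfff = 0x56d; word=0x56d0
[0+:4] bank=7 & 0xf = 0x7; word=0x56d7
word = 0x56d7 → big-endian bytes:
  [0]=0x56  [1]=0xd7

56 d7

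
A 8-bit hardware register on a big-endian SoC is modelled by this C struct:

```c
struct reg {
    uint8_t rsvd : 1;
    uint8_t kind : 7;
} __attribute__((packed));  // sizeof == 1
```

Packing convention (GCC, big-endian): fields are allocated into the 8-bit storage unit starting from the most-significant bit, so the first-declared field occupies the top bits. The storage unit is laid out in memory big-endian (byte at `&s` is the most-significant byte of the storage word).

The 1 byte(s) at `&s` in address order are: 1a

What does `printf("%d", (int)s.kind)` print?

[0]=0x1a (big-endian) → word 0x1a
rsvd [7+:1] = (word>>7) & 0x1 = 0
kind [0+:7] = (word>>0) & 0x7f = 26  ←

26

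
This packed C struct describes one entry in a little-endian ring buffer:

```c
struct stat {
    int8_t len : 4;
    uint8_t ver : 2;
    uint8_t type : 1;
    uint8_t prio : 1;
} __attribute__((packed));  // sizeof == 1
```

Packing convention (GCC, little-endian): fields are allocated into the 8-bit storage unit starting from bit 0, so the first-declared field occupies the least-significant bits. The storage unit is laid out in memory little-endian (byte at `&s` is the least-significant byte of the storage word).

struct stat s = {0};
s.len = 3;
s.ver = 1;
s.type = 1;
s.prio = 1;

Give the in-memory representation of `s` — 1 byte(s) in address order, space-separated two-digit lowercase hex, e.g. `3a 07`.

len:4 = 3 → 0x3 << 0 → word 0x03
ver:2 = 1 → 0x1 << 4 → word 0x13
type:1 = 1 → 0x1 << 6 → word 0x53
prio:1 = 1 → 0x1 << 7 → word 0xd3
word = 0xd3 → little-endian bytes:
  [0]=0xd3

d3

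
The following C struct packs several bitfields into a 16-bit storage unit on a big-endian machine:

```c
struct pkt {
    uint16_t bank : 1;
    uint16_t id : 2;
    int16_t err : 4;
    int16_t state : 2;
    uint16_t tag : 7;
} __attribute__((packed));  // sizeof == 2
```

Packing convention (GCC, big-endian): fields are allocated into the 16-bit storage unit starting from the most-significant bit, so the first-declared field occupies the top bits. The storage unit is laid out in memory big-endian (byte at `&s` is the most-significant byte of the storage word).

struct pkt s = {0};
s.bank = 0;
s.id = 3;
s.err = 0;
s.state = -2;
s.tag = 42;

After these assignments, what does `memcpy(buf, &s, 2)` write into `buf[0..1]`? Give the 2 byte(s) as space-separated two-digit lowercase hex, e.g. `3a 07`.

bank (1b) val=0 bits=0x0 at bit 15: 0x0000
id (2b) val=3 bits=0x3 at bit 13: 0x6000
err (4b) val=0 bits=0x0 at bit 9: 0x6000
state (2b) val=-2 bits=0x2 at bit 7: 0x6100
tag (7b) val=42 bits=0x2a at bit 0: 0x612a
word = 0x612a → big-endian bytes:
  [0]=0x61  [1]=0x2a

61 2a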